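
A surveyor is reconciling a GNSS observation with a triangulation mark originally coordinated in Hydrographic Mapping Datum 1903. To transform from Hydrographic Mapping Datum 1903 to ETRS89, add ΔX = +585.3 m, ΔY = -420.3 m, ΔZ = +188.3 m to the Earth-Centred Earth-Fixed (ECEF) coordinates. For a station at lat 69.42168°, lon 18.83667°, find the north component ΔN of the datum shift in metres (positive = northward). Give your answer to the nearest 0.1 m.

At φ = 69.42168°, λ = 18.83667°: sin φ = 0.936193, cos φ = 0.351487, sin λ = 0.322871, cos λ = 0.946443.
ΔN = −sin φ cos λ·ΔX − sin φ sin λ·ΔY + cos φ·ΔZ = −(0.936193)(0.946443)(585.3) − (0.936193)(0.322871)(-420.3) + (0.351487)(188.3) = -325.38 m.

ΔN = -325.4 m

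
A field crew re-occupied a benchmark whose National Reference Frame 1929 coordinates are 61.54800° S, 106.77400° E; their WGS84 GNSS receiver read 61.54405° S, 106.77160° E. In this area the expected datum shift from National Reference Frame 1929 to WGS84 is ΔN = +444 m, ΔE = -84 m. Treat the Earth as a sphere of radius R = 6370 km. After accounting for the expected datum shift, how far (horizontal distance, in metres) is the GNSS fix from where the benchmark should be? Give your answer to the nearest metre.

Observed coordinate differences: Δφ = +0.00395°, Δλ = -0.00240°.
Converting to metres (1° lat = 111177 m, cos φ = 0.476422): observed ΔN = 439.2 m, observed ΔE = -127.1 m.
Subtracting the expected shift leaves a residual of 439.2 − (444) = -4.8 m north and -127.1 − (-84) = -43.1 m east.
Residual distance = √((-4.8)² + (-43.1)²) = 43.4 m.

43 m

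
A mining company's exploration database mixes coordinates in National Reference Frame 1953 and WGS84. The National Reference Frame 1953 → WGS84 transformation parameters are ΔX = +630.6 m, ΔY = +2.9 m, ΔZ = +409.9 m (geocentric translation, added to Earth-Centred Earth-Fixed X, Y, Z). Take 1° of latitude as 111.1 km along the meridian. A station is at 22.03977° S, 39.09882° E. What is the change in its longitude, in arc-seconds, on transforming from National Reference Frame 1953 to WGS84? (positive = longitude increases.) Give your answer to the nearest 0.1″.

Δλ = -13.8″

sin φ = -0.375250, cos φ = 0.926924, sin λ = 0.630660, cos λ = 0.776059.
East component: ΔE = −sin λ·ΔX + cos λ·ΔY = −(0.630660)(630.6) + (0.776059)(2.9) = -395.44 m.
1° of latitude spans 111100 m; at latitude φ, 1° of longitude spans that × cos φ = 102981.2 m, so Δλ = -395.44 / 102981.2 × 3600 = -13.824″.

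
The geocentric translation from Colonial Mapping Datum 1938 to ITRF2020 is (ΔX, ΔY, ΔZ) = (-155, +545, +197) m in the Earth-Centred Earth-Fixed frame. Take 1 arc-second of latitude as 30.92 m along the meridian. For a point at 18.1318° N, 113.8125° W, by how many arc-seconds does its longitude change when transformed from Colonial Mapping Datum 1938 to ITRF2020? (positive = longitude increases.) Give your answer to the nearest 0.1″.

Δλ = -12.3″

sin φ = 0.311204, cos φ = 0.950343, sin λ = -0.914872, cos λ = -0.403745.
East component: ΔE = −sin λ·ΔX + cos λ·ΔY = −(-0.914872)(-155) + (-0.403745)(545) = -361.85 m.
1° of latitude spans 3600 × 30.92 = 111312 m; at latitude φ, 1° of longitude spans that × cos φ = 105784.6 m, so Δλ = -361.85 / 105784.6 × 3600 = -12.314″.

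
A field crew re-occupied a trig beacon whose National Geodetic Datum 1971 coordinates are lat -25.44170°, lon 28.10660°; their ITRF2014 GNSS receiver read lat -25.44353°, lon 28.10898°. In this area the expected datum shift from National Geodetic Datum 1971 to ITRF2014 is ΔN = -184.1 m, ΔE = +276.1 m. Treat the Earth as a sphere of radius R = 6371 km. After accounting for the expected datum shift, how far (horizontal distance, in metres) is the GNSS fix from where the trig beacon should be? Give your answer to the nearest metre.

42 m

Observed coordinate differences: Δφ = -0.00183°, Δλ = +0.00238°.
Converting to metres (1° lat = 111195 m, cos φ = 0.903023): observed ΔN = -203.5 m, observed ΔE = 239.0 m.
Subtracting the expected shift leaves a residual of -203.5 − (-184.1) = -19.4 m north and 239.0 − (276.1) = -37.1 m east.
Residual distance = √((-19.4)² + (-37.1)²) = 41.9 m.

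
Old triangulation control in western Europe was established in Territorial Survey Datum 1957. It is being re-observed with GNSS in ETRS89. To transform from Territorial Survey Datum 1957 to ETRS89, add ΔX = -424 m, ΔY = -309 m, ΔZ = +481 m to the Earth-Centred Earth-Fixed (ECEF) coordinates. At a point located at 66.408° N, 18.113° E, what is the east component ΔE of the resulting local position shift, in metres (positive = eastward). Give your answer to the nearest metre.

ΔE = -162 m

The local east axis at (φ, λ) is (−sin λ, cos λ, 0), so ΔE = −sin(18.113°)·(-424) + cos(18.113°)·(-309) = -161.87 m.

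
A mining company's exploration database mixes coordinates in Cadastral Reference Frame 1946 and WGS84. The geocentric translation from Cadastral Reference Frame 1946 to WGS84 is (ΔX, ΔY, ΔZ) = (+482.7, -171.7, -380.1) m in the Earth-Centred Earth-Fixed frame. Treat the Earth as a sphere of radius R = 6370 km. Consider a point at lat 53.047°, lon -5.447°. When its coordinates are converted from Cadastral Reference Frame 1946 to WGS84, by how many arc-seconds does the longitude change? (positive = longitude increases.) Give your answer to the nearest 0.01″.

Δλ = -6.74″

sin φ = 0.799129, cos φ = 0.601160, sin λ = -0.094925, cos λ = 0.995484.
East component: ΔE = −sin λ·ΔX + cos λ·ΔY = −(-0.094925)(482.7) + (0.995484)(-171.7) = -125.10 m.
1° of latitude spans πR/180 = 111177 m; at latitude φ, 1° of longitude spans that × cos φ = 66835.4 m, so Δλ = -125.10 / 66835.4 × 3600 = -6.739″.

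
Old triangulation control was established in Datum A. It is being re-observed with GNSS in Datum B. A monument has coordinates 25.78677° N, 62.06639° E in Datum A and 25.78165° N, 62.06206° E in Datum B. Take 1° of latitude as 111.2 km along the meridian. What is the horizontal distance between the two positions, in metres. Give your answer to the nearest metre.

716 m

Δφ = 25.78165° − 25.78677° = -0.00512°; Δλ = 62.06206° − 62.06639° = -0.00433°.
ΔN = Δφ × 111200 = -569.3 m; ΔE = Δλ × 111200 × cos(25.78677°) = -0.00433 × 111200 × 0.900419 = -433.5 m.
Distance = √(ΔE² + ΔN²) = √((-433.5)² + (-569.3)²) = 715.6 m.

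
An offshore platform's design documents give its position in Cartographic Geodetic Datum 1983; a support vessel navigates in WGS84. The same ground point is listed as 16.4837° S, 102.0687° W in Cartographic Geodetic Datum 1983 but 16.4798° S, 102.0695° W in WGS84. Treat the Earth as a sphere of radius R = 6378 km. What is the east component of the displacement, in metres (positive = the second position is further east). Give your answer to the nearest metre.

Δφ = -16.4798° − -16.4837° = +0.0039°; Δλ = -102.0695° − -102.0687° = -0.0008°.
1° along a meridian = πR/180 = 111317 m.
ΔN = Δφ × 111317 = 434.1 m; ΔE = Δλ × 111317 × cos(-16.4837°) = -0.0008 × 111317 × 0.958900 = -85.4 m.

ΔE = -85 m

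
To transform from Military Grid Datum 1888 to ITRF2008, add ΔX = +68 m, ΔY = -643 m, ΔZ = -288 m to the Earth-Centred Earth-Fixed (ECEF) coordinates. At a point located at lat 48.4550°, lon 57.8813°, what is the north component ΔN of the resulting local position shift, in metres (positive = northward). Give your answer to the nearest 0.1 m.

The local north axis is (−sin φ cos λ, −sin φ sin λ, cos φ), giving ΔN = -27.059 + 407.589 − 191.004 = 189.53 m.

ΔN = 189.5 m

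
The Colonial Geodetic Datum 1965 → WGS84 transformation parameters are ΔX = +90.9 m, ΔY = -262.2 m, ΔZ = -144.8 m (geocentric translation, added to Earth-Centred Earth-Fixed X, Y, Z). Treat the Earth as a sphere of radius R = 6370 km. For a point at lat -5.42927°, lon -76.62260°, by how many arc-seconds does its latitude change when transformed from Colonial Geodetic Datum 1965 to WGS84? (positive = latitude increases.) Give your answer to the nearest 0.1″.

Δφ = -3.8″

sin φ = -0.094617, cos φ = 0.995514, sin λ = -0.972867, cos λ = 0.231364.
North component: ΔN = −sin φ cos λ·ΔX − sin φ sin λ·ΔY + cos φ·ΔZ = −(-0.094617)(0.231364)(90.9) − (-0.094617)(-0.972867)(-262.2) + (0.995514)(-144.8) = -118.03 m.
1° of latitude spans πR/180 = 111177 m, so Δφ = -118.03 / 111177 × 3600 = -3.822″.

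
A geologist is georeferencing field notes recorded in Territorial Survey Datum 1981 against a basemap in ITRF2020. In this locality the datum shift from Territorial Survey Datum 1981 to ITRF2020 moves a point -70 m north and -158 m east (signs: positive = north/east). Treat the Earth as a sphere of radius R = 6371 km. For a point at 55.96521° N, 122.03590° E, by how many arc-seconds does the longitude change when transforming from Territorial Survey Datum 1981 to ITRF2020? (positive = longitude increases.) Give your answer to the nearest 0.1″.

Δλ = -9.1″

At latitude 55.96521°, cos φ = 0.559696.
One radian of longitude at latitude φ spans R cos φ, so Δλ = ΔE / (R cos φ) = -158.0 / (6371000 × 0.559696) = -4.4310e-05 rad = -9.139″.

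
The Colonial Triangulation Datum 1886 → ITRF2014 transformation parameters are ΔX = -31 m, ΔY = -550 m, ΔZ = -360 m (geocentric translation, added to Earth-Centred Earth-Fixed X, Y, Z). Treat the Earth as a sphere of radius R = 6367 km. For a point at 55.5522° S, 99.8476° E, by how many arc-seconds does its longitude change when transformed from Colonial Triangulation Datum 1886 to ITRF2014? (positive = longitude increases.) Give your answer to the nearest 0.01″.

Δλ = 7.14″

sin φ = -0.824642, cos φ = 0.565655, sin λ = 0.985266, cos λ = -0.171028.
East component: ΔE = −sin λ·ΔX + cos λ·ΔY = −(0.985266)(-31) + (-0.171028)(-550) = 124.61 m.
1° of latitude spans πR/180 = 111125 m; at latitude φ, 1° of longitude spans that × cos φ = 62858.5 m, so Δλ = 124.61 / 62858.5 × 3600 = 7.137″.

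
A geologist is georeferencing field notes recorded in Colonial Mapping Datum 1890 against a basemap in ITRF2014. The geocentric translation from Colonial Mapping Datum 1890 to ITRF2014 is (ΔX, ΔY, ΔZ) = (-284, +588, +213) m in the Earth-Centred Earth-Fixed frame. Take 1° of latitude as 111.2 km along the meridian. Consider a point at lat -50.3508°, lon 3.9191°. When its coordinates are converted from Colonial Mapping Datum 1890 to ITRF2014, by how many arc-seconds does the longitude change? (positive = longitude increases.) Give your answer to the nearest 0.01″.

Δλ = 30.75″

sin φ = -0.769966, cos φ = 0.638085, sin λ = 0.068348, cos λ = 0.997662.
East component: ΔE = −sin λ·ΔX + cos λ·ΔY = −(0.068348)(-284) + (0.997662)(588) = 606.04 m.
1° of latitude spans 111200 m; at latitude φ, 1° of longitude spans that × cos φ = 70955.1 m, so Δλ = 606.04 / 70955.1 × 3600 = 30.748″.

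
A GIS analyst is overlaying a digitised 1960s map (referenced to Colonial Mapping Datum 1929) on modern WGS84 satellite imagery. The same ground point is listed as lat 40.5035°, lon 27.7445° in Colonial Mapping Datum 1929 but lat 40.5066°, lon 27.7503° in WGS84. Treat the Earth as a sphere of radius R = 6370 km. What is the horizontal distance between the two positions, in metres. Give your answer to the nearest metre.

599 m

Δφ = 40.5066° − 40.5035° = +0.0031°; Δλ = 27.7503° − 27.7445° = +0.0058°.
1° along a meridian = πR/180 = 111177 m.
ΔN = Δφ × 111177 = 344.7 m; ΔE = Δλ × 111177 × cos(40.5035°) = +0.0058 × 111177 × 0.760366 = 490.3 m.
Distance = √(ΔE² + ΔN²) = √(490.3² + 344.7²) = 599.3 m.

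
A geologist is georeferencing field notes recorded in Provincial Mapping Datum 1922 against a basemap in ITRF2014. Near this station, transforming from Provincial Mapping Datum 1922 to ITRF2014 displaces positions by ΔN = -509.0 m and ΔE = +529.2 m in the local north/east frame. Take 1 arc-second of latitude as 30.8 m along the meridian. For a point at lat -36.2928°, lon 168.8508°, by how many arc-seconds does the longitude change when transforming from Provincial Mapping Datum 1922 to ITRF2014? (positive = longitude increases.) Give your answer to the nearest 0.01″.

At latitude -36.2928°, cos φ = 0.806003.
1″ of longitude at this latitude = 30.80 × cos φ = 24.8249 m, so Δλ = 529.2 / 24.8249 = 21.317″.

Δλ = 21.32″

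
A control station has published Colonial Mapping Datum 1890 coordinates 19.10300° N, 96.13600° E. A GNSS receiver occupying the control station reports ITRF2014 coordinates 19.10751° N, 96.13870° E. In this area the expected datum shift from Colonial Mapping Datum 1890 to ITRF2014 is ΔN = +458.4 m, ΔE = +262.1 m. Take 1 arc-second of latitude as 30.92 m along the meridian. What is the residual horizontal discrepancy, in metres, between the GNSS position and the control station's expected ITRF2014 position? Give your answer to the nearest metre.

Observed coordinate differences: Δφ = +0.00451°, Δλ = +0.00270°.
Converting to metres (1° lat = 111312 m, cos φ = 0.944932): observed ΔN = 502.0 m, observed ΔE = 284.0 m.
Subtracting the expected shift leaves a residual of 502.0 − (458.4) = 43.6 m north and 284.0 − (262.1) = 21.9 m east.
Residual distance = √(43.6² + 21.9²) = 48.8 m.

49 m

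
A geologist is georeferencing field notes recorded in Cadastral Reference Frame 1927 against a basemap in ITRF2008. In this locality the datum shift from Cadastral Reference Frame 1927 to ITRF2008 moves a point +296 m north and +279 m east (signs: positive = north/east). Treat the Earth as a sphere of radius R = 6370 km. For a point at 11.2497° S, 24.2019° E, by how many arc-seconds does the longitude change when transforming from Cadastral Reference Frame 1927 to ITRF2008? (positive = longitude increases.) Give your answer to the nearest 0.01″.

At latitude -11.2497°, cos φ = 0.980786.
One radian of longitude at latitude φ spans R cos φ, so Δλ = ΔE / (R cos φ) = 279.0 / (6370000 × 0.980786) = 4.4657e-05 rad = 9.211″.

Δλ = 9.21″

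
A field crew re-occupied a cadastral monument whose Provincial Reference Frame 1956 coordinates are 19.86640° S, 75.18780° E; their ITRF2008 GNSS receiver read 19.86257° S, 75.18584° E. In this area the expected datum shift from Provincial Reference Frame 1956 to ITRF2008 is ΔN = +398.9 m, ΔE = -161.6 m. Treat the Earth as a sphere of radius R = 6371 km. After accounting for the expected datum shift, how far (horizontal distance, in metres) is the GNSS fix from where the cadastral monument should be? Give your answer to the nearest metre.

51 m

Observed coordinate differences: Δφ = +0.00383°, Δλ = -0.00196°.
Converting to metres (1° lat = 111195 m, cos φ = 0.940488): observed ΔN = 425.9 m, observed ΔE = -205.0 m.
Subtracting the expected shift leaves a residual of 425.9 − (398.9) = 27.0 m north and -205.0 − (-161.6) = -43.4 m east.
Residual distance = √(27.0² + (-43.4)²) = 51.1 m.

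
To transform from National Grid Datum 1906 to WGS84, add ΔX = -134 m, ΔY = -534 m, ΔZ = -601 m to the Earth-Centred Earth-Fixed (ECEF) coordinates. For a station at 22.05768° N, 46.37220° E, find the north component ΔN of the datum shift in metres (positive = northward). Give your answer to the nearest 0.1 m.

ΔN = -377.1 m

At φ = 22.05768°, λ = 46.37220°: sin φ = 0.375540, cos φ = 0.926806, sin λ = 0.723837, cos λ = 0.689971.
ΔN = −sin φ cos λ·ΔX − sin φ sin λ·ΔY + cos φ·ΔZ = −(0.375540)(0.689971)(-134) − (0.375540)(0.723837)(-534) + (0.926806)(-601) = -377.13 m.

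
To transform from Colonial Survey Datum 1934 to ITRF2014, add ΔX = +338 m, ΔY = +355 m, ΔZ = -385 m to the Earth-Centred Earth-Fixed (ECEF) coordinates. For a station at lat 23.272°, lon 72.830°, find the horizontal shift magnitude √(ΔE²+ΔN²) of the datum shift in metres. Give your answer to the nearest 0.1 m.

The local east axis at (φ, λ) is (−sin λ, cos λ, 0), so ΔE = −sin(72.830°)·338 + cos(72.830°)·355 = -218.14 m.
The local north axis is (−sin φ cos λ, −sin φ sin λ, cos φ), giving ΔN = -39.423 − 134.008 − 353.676 = -527.11 m.
Horizontal magnitude = √(ΔE² + ΔN²) = √((-218.14)² + (-527.11)²) = 570.46 m.

570.5 m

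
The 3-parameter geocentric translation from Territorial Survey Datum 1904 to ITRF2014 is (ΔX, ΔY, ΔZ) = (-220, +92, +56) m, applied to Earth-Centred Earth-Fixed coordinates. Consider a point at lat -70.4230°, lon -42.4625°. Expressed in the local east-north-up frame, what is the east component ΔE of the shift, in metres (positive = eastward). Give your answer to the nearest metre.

ΔE = -81 m

At φ = -70.4230°, λ = -42.4625°: sin φ = -0.942192, cos φ = 0.335073, sin λ = -0.675108, cos λ = 0.737719.
ΔE = −sin λ·ΔX + cos λ·ΔY = −(-0.675108)·(-220) + (0.737719)·(92) = -80.65 m.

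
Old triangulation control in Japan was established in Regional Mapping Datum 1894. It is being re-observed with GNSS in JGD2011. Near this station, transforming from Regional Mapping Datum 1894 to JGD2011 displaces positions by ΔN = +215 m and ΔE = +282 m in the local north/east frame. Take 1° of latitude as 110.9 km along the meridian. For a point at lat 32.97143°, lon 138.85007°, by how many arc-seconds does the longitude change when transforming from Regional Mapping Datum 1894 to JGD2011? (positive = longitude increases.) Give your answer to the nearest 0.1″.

Δλ = 10.9″

At latitude 32.97143°, cos φ = 0.838942.
1° of longitude at this latitude = 110.9 × cos φ = 93.04 km, so Δλ = 282.0 / 93038.7 = 0.0030310° = 10.912″.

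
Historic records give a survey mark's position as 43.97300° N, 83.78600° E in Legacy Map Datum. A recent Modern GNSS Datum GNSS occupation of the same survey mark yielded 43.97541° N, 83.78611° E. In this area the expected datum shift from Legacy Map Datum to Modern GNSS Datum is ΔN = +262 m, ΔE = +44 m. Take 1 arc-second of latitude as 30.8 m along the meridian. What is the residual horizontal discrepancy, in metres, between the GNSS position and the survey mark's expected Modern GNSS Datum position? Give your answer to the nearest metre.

Observed coordinate differences: Δφ = +0.00241°, Δλ = +0.00011°.
Converting to metres (1° lat = 110880 m, cos φ = 0.719667): observed ΔN = 267.2 m, observed ΔE = 8.8 m.
Subtracting the expected shift leaves a residual of 267.2 − (262) = 5.2 m north and 8.8 − (44) = -35.2 m east.
Residual distance = √(5.2² + (-35.2)²) = 35.6 m.

36 m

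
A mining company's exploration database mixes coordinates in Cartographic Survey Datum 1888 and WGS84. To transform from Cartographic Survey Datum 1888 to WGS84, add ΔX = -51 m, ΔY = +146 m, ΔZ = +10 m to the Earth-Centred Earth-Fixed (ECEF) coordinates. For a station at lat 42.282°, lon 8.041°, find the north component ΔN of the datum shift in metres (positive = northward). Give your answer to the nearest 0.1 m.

ΔN = 27.6 m

At φ = 42.282°, λ = 8.041°: sin φ = 0.672780, cos φ = 0.739842, sin λ = 0.139882, cos λ = 0.990168.
ΔN = −sin φ cos λ·ΔX − sin φ sin λ·ΔY + cos φ·ΔZ = −(0.672780)(0.990168)(-51) − (0.672780)(0.139882)(146) + (0.739842)(10) = 27.63 m.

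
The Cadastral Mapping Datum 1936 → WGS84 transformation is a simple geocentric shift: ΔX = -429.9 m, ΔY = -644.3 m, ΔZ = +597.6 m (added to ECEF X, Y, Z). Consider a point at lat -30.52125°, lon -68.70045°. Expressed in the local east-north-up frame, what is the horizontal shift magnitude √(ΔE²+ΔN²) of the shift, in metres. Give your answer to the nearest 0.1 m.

975.1 m

At φ = -30.52125°, λ = -68.70045°: sin φ = -0.507858, cos φ = 0.861441, sin λ = -0.931694, cos λ = 0.363244.
ΔE = −sin λ·ΔX + cos λ·ΔY = −(-0.931694)·(-429.9) + (0.363244)·(-644.3) = -634.57 m.
ΔN = −sin φ cos λ·ΔX − sin φ sin λ·ΔY + cos φ·ΔZ = −(-0.507858)(0.363244)(-429.9) − (-0.507858)(-0.931694)(-644.3) + (0.861441)(597.6) = 740.35 m.
Horizontal magnitude = √(ΔE² + ΔN²) = √((-634.57)² + 740.35²) = 975.09 m.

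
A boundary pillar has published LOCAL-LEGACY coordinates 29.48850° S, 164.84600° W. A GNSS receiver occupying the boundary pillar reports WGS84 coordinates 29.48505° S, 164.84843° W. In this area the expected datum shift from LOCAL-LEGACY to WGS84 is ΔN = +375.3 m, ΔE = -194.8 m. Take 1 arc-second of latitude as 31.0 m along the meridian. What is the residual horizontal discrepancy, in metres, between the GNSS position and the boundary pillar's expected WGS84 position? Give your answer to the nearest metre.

42 m

Observed coordinate differences: Δφ = +0.00345°, Δλ = -0.00243°.
Converting to metres (1° lat = 111600 m, cos φ = 0.870455): observed ΔN = 385.0 m, observed ΔE = -236.1 m.
Subtracting the expected shift leaves a residual of 385.0 − (375.3) = 9.7 m north and -236.1 − (-194.8) = -41.3 m east.
Residual distance = √(9.7² + (-41.3)²) = 42.4 m.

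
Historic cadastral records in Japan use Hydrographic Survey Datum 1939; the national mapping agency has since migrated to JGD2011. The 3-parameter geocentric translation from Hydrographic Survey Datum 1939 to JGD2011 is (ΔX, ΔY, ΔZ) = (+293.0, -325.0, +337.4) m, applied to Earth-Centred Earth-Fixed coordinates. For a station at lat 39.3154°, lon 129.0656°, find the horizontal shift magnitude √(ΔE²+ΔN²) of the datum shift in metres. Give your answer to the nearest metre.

At φ = 39.3154°, λ = 129.0656°: sin φ = 0.633589, cos φ = 0.773670, sin λ = 0.776425, cos λ = -0.630210.
ΔE = −sin λ·ΔX + cos λ·ΔY = −(0.776425)·(293.0) + (-0.630210)·(-325.0) = -22.67 m.
ΔN = −sin φ cos λ·ΔX − sin φ sin λ·ΔY + cos φ·ΔZ = −(0.633589)(-0.630210)(293.0) − (0.633589)(0.776425)(-325.0) + (0.773670)(337.4) = 537.91 m.
Horizontal magnitude = √(ΔE² + ΔN²) = √((-22.67)² + 537.91²) = 538.39 m.

538 m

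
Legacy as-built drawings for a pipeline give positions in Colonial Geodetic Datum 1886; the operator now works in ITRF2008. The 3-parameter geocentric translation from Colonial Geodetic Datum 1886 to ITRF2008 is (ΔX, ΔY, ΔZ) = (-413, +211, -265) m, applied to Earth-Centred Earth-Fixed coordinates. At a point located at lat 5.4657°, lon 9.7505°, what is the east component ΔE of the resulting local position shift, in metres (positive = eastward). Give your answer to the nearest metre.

At φ = 5.4657°, λ = 9.7505°: sin φ = 0.095250, cos φ = 0.995453, sin λ = 0.169358, cos λ = 0.985555.
ΔE = −sin λ·ΔX + cos λ·ΔY = −(0.169358)·(-413) + (0.985555)·(211) = 277.90 m.

ΔE = 278 m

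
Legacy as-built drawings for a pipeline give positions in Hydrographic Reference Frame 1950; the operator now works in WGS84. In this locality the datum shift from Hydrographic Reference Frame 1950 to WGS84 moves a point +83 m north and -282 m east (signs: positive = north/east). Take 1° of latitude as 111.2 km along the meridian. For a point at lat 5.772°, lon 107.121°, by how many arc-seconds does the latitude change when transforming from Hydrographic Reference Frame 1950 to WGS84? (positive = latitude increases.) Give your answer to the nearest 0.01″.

1° of latitude = 111.2 km, so Δφ = 83.0 / 111200 = 0.0007464° = 2.687″.

Δφ = 2.69″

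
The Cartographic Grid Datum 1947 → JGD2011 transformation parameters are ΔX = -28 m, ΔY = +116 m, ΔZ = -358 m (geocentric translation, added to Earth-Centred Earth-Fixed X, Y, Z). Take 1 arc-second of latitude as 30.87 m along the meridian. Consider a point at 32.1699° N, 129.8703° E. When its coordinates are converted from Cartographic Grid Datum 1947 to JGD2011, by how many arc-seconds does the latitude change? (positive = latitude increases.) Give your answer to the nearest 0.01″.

Δφ = -11.66″

sin φ = 0.532432, cos φ = 0.846473, sin λ = 0.767498, cos λ = -0.641052.
North component: ΔN = −sin φ cos λ·ΔX − sin φ sin λ·ΔY + cos φ·ΔZ = −(0.532432)(-0.641052)(-28) − (0.532432)(0.767498)(116) + (0.846473)(-358) = -360.00 m.
1° of latitude spans 3600 × 30.87 = 111132 m, so Δφ = -360.00 / 111132 × 3600 = -11.662″.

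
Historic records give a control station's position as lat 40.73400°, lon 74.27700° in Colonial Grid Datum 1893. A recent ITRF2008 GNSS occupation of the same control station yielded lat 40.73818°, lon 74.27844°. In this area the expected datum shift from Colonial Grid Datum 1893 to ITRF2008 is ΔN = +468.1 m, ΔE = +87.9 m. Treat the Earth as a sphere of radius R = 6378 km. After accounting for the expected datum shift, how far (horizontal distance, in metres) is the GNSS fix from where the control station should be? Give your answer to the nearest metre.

Observed coordinate differences: Δφ = +0.00418°, Δλ = +0.00144°.
Converting to metres (1° lat = 111317 m, cos φ = 0.757747): observed ΔN = 465.3 m, observed ΔE = 121.5 m.
Subtracting the expected shift leaves a residual of 465.3 − (468.1) = -2.8 m north and 121.5 − (87.9) = 33.6 m east.
Residual distance = √((-2.8)² + 33.6²) = 33.7 m.

34 m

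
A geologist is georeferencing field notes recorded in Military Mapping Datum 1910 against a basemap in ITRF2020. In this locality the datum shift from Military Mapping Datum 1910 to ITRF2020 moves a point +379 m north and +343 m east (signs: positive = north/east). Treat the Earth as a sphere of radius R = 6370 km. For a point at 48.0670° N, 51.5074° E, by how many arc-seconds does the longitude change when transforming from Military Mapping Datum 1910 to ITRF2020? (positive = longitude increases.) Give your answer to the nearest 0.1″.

At latitude 48.0670°, cos φ = 0.668261.
One radian of longitude at latitude φ spans R cos φ, so Δλ = ΔE / (R cos φ) = 343.0 / (6370000 × 0.668261) = 8.0577e-05 rad = 16.620″.

Δλ = 16.6″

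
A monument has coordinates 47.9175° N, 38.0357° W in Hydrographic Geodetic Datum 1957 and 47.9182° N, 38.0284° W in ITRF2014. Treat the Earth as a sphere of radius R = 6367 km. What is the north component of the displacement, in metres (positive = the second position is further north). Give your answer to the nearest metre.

ΔN = 78 m

Δφ = 47.9182° − 47.9175° = +0.0007°; Δλ = -38.0284° − -38.0357° = +0.0073°.
1° along a meridian = πR/180 = 111125 m.
ΔN = Δφ × 111125 = 77.8 m; ΔE = Δλ × 111125 × cos(47.9175°) = +0.0073 × 111125 × 0.670200 = 543.7 m.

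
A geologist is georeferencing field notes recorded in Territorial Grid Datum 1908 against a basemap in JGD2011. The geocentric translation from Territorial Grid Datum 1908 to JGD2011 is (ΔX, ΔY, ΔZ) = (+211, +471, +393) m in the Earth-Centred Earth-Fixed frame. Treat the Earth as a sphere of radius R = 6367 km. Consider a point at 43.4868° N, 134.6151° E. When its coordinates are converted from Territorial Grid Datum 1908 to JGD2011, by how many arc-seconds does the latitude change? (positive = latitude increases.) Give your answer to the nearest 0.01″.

Δφ = 5.07″

sin φ = 0.688187, cos φ = 0.725533, sin λ = 0.711841, cos λ = -0.702341.
North component: ΔN = −sin φ cos λ·ΔX − sin φ sin λ·ΔY + cos φ·ΔZ = −(0.688187)(-0.702341)(211) − (0.688187)(0.711841)(471) + (0.725533)(393) = 156.39 m.
1° of latitude spans πR/180 = 111125 m, so Δφ = 156.39 / 111125 × 3600 = 5.066″.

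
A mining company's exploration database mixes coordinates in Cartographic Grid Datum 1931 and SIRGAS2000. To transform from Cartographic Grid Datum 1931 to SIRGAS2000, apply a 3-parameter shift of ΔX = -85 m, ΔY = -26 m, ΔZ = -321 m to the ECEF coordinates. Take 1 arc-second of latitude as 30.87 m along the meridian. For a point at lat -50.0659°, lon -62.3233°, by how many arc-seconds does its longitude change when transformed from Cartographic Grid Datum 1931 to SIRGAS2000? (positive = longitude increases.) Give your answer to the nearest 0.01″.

sin φ = -0.766783, cos φ = 0.641906, sin λ = -0.885583, cos λ = 0.464482.
East component: ΔE = −sin λ·ΔX + cos λ·ΔY = −(-0.885583)(-85) + (0.464482)(-26) = -87.35 m.
1° of latitude spans 3600 × 30.87 = 111132 m; at latitude φ, 1° of longitude spans that × cos φ = 71336.3 m, so Δλ = -87.35 / 71336.3 × 3600 = -4.408″.

Δλ = -4.41″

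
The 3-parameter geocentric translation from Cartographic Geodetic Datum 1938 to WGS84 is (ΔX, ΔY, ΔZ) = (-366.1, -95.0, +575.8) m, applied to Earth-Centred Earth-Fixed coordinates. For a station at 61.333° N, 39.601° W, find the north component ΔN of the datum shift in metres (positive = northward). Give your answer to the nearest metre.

At φ = 61.333°, λ = -39.601°: sin φ = 0.877423, cos φ = 0.479718, sin λ = -0.637437, cos λ = 0.770502.
ΔN = −sin φ cos λ·ΔX − sin φ sin λ·ΔY + cos φ·ΔZ = −(0.877423)(0.770502)(-366.1) − (0.877423)(-0.637437)(-95.0) + (0.479718)(575.8) = 470.59 m.

ΔN = 471 m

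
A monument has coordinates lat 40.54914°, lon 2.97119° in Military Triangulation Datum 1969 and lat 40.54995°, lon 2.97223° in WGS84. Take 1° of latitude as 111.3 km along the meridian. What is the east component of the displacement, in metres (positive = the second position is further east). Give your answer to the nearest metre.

Δφ = 40.54995° − 40.54914° = +0.00081°; Δλ = 2.97223° − 2.97119° = +0.00104°.
ΔN = Δφ × 111300 = 90.2 m; ΔE = Δλ × 111300 × cos(40.54914°) = +0.00104 × 111300 × 0.759849 = 88.0 m.

ΔE = 88 m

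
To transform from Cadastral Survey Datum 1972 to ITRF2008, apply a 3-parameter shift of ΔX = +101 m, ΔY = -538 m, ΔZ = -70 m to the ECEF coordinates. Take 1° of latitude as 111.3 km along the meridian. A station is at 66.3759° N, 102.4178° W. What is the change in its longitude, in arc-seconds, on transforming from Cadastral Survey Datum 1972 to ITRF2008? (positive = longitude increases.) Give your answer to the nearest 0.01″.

sin φ = 0.916194, cos φ = 0.400734, sin λ = -0.976606, cos λ = -0.215039.
East component: ΔE = −sin λ·ΔX + cos λ·ΔY = −(-0.976606)(101) + (-0.215039)(-538) = 214.33 m.
1° of latitude spans 111300 m; at latitude φ, 1° of longitude spans that × cos φ = 44601.7 m, so Δλ = 214.33 / 44601.7 × 3600 = 17.299″.

Δλ = 17.30″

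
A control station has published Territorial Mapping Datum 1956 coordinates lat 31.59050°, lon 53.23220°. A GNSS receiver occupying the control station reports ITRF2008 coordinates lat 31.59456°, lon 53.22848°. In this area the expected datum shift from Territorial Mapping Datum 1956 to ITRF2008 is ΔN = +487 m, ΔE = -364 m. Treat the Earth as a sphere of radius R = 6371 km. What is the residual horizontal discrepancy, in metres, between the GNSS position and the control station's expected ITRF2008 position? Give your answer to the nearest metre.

Observed coordinate differences: Δφ = +0.00406°, Δλ = -0.00372°.
Converting to metres (1° lat = 111195 m, cos φ = 0.851814): observed ΔN = 451.5 m, observed ΔE = -352.3 m.
Subtracting the expected shift leaves a residual of 451.5 − (487) = -35.5 m north and -352.3 − (-364) = 11.7 m east.
Residual distance = √((-35.5)² + 11.7²) = 37.4 m.

37 m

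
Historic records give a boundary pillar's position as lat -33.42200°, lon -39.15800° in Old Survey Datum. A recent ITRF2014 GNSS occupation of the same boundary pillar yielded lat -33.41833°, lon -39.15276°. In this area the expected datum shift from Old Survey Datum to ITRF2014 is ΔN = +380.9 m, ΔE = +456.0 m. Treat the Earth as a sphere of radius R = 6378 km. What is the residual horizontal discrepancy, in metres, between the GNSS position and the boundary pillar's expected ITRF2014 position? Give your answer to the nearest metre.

Observed coordinate differences: Δφ = +0.00367°, Δλ = +0.00524°.
Converting to metres (1° lat = 111317 m, cos φ = 0.834636): observed ΔN = 408.5 m, observed ΔE = 486.8 m.
Subtracting the expected shift leaves a residual of 408.5 − (380.9) = 27.6 m north and 486.8 − (456.0) = 30.8 m east.
Residual distance = √(27.6² + 30.8²) = 41.4 m.

41 m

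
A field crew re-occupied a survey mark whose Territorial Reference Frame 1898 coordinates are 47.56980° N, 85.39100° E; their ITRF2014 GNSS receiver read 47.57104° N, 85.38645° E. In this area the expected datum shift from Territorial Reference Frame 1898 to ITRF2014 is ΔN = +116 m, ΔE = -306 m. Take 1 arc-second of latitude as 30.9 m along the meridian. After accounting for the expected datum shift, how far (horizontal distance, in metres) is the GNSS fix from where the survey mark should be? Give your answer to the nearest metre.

Observed coordinate differences: Δφ = +0.00124°, Δλ = -0.00455°.
Converting to metres (1° lat = 111240 m, cos φ = 0.674692): observed ΔN = 137.9 m, observed ΔE = -341.5 m.
Subtracting the expected shift leaves a residual of 137.9 − (116) = 21.9 m north and -341.5 − (-306) = -35.5 m east.
Residual distance = √(21.9² + (-35.5)²) = 41.7 m.

42 m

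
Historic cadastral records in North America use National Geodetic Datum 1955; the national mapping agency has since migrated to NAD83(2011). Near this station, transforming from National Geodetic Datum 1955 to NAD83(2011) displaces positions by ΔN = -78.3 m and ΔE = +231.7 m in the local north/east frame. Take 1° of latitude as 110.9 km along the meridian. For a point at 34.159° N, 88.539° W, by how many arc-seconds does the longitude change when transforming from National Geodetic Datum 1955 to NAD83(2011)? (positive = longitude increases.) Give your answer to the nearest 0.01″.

Δλ = 9.09″

At latitude 34.159°, cos φ = 0.827483.
1° of longitude at this latitude = 110.9 × cos φ = 91.77 km, so Δλ = 231.7 / 91767.8 = 0.0025249° = 9.089″.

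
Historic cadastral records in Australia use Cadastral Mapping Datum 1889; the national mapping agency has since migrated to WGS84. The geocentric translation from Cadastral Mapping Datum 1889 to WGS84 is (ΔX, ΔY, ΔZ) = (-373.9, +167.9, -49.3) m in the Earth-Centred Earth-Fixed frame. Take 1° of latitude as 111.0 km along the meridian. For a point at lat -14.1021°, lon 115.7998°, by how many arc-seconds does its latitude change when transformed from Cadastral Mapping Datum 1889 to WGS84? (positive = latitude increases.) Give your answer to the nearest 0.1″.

Δφ = 0.9″

sin φ = -0.243651, cos φ = 0.969863, sin λ = 0.900320, cos λ = -0.435228.
North component: ΔN = −sin φ cos λ·ΔX − sin φ sin λ·ΔY + cos φ·ΔZ = −(-0.243651)(-0.435228)(-373.9) − (-0.243651)(0.900320)(167.9) + (0.969863)(-49.3) = 28.67 m.
1° of latitude spans 111000 m, so Δφ = 28.67 / 111000 × 3600 = 0.930″.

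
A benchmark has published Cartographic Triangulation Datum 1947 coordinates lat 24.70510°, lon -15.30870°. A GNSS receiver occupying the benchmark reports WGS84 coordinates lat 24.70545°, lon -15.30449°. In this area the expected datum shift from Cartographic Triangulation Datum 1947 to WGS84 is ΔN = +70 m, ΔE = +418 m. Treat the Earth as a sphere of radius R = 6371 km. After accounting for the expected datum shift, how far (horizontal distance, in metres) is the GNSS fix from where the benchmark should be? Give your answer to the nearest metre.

Observed coordinate differences: Δφ = +0.00035°, Δλ = +0.00421°.
Converting to metres (1° lat = 111195 m, cos φ = 0.908471): observed ΔN = 38.9 m, observed ΔE = 425.3 m.
Subtracting the expected shift leaves a residual of 38.9 − (70) = -31.1 m north and 425.3 − (418) = 7.3 m east.
Residual distance = √((-31.1)² + 7.3²) = 31.9 m.

32 m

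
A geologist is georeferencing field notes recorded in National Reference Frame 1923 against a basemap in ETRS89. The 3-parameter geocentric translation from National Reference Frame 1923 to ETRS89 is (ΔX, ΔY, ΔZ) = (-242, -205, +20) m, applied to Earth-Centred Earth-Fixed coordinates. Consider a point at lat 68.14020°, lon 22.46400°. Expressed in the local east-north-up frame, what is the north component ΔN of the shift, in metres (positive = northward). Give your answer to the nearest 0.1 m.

The local north axis is (−sin φ cos λ, −sin φ sin λ, cos φ), giving ΔN = 207.557 + 72.699 + 7.447 = 287.70 m.

ΔN = 287.7 m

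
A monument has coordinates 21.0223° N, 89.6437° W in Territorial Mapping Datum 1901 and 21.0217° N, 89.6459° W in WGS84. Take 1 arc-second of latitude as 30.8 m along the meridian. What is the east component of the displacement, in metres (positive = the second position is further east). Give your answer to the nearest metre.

ΔE = -228 m

Δφ = 21.0217° − 21.0223° = -0.0006°; Δλ = -89.6459° − -89.6437° = -0.0022°.
1° of latitude = 3600 × 30.80 = 110880 m.
ΔN = Δφ × 110880 = -66.5 m; ΔE = Δλ × 110880 × cos(21.0223°) = -0.0022 × 110880 × 0.933441 = -227.7 m.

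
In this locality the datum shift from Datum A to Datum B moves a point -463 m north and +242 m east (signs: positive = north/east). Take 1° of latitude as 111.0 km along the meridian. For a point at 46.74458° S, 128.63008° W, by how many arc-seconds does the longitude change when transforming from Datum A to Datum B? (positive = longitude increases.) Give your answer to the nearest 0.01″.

At latitude -46.74458°, cos φ = 0.685252.
1° of longitude at this latitude = 111.0 × cos φ = 76.06 km, so Δλ = 242.0 / 76063.0 = 0.0031816° = 11.454″.

Δλ = 11.45″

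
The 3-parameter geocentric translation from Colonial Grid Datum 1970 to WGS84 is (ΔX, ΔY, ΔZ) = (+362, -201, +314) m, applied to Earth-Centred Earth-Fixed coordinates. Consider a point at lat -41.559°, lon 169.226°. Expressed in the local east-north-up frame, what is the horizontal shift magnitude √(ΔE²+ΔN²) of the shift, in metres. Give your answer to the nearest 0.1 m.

The local east axis at (φ, λ) is (−sin λ, cos λ, 0), so ΔE = −sin(169.226°)·362 + cos(169.226°)·(-201) = 129.79 m.
The local north axis is (−sin φ cos λ, −sin φ sin λ, cos φ), giving ΔN = -235.914 − 24.926 + 234.958 = -25.88 m.
Horizontal magnitude = √(ΔE² + ΔN²) = √(129.79² + (-25.88)²) = 132.34 m.

132.3 m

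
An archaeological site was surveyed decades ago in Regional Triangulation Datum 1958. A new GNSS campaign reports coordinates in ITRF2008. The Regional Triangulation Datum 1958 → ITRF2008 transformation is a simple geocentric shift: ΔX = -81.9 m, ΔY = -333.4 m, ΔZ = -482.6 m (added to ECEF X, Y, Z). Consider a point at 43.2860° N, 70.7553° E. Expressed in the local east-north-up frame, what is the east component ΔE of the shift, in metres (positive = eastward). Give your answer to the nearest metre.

ΔE = -33 m

The local east axis at (φ, λ) is (−sin λ, cos λ, 0), so ΔE = −sin(70.7553°)·(-81.9) + cos(70.7553°)·(-333.4) = -32.57 m.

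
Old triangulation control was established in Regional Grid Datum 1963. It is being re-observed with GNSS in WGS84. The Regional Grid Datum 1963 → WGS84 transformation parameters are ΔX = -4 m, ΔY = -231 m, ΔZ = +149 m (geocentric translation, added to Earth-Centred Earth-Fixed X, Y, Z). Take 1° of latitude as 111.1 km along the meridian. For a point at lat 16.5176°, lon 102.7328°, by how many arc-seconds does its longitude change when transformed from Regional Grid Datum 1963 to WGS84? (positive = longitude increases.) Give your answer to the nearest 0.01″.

sin φ = 0.284310, cos φ = 0.958732, sin λ = 0.975409, cos λ = -0.220405.
East component: ΔE = −sin λ·ΔX + cos λ·ΔY = −(0.975409)(-4) + (-0.220405)(-231) = 54.82 m.
1° of latitude spans 111100 m; at latitude φ, 1° of longitude spans that × cos φ = 106515.2 m, so Δλ = 54.82 / 106515.2 × 3600 = 1.853″.

Δλ = 1.85″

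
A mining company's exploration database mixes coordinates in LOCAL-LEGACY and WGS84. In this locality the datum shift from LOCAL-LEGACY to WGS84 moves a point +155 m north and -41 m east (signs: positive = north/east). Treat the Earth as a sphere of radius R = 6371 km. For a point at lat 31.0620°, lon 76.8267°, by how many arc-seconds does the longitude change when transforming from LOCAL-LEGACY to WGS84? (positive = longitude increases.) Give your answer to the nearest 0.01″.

At latitude 31.0620°, cos φ = 0.856609.
One radian of longitude at latitude φ spans R cos φ, so Δλ = ΔE / (R cos φ) = -41.0 / (6371000 × 0.856609) = -7.5127e-06 rad = -1.550″.

Δλ = -1.55″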